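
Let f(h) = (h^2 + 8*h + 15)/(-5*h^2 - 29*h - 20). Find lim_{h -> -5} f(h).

Since h = -5 makes numerator and denominator zero, (h + 5) divides both.
Cancelling it gives (h + 3)/(-5*h - 4); now plug in h = -5 to get -2/21.

-2/21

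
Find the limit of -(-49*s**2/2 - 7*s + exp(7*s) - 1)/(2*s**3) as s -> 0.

-343/12

Direct substitution gives 0/0.
Apply L'Hôpital: lim (-49*s + 7*e^(7*s) - 7)/(-6*s^2), still 0/0.
Apply L'Hôpital: lim (49*e^(7*s) - 49)/(-12*s), still 0/0.
After 3 applications of L'Hôpital's rule the quotient is (343*e^(7*s))/(-12); substituting s = 0 gives -343/12.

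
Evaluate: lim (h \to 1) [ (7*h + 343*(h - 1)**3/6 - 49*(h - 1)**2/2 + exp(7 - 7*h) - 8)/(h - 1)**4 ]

Direct substitution gives 0/0.
Apply L'Hôpital: lim (-49*h + 343*(h - 1)^2/2 - 7*e^(7 - 7*h) + 56)/(4*(h - 1)^3), still 0/0.
Apply L'Hôpital: lim (343*h + 49*e^(7 - 7*h) - 392)/(12*(h - 1)^2), still 0/0.
Apply L'Hôpital: lim (343 - 343*e^(7 - 7*h))/(24*h - 24), still 0/0.
After 4 applications of L'Hôpital's rule the quotient is (2401*e^(7 - 7*h))/(24); substituting h = 1 gives 2401/24.

2401/24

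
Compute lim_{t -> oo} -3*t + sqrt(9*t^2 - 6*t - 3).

-1

An ∞ − ∞ form. Rationalising with the conjugate, the difference becomes (-6t - 3) / (√(9*t^2 - 6*t - 3) + 3t).
For large t the denominator behaves like 2·3t, so the quotient tends to -6/6 = -1.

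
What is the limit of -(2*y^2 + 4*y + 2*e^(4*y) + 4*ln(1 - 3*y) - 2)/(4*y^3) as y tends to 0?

11/3

Substitution gives 0/0; apply L'Hôpital's rule 3 times.
After differentiating numerator and denominator 3 times the quotient is (128*e^(4*y) + 216/(3*y - 1)^3)/(-24); at y = 0 this is 11/3.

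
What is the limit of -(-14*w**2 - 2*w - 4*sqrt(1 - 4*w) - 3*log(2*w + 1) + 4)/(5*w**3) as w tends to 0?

Substitution gives 0/0; apply L'Hôpital's rule 3 times.
After differentiating numerator and denominator 3 times the quotient is (-48/(2*w + 1)^3 + 96/(1 - 4*w)^(5/2))/(-30); at w = 0 this is -8/5.

-8/5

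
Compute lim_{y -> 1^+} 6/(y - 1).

∞

As y → 1⁺, (y - 1) → 0⁺, so (y - 1)^1 → 0⁺ and 6/(y - 1)^1 → ∞.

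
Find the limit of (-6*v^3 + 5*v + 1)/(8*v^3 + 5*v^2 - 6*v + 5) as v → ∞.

Numerator and denominator both have degree 3.
Dividing every term by v^3, all lower-order terms vanish and the limit is the ratio of leading coefficients, -6/(8) = -3/4.

-3/4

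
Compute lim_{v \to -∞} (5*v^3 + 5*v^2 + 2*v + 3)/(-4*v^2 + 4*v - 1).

The numerator has higher degree (3 > 2); the quotient behaves like (5/(-4))·v^1 for large |v|.
As v → −∞ this diverges to ∞.

∞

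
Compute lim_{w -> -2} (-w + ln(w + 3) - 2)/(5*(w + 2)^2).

-1/10

Direct substitution gives 0/0.
Apply L'Hôpital: lim (-1 + 1/(w + 3))/(10*w + 20), still 0/0.
After 2 applications of L'Hôpital's rule the quotient is (-1/(w + 3)^2)/(10); substituting w = -2 gives -1/10.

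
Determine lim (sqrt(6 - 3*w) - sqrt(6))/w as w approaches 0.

Substitution gives 0/0. Multiply numerator and denominator by the conjugate √(6 - 3w) + √6.
The numerator becomes (6 - 3w) − 6 = -3w, so the expression simplifies to -3/(√(6 - 3w) + √6).
Letting w → 0 gives -3/(2√6) = -√(6)/4.

-√(6)/4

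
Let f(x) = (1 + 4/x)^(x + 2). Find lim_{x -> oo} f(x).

e^(4)

Write it as [(1 + 4/x)^x]^(1) · (1 + 4/x)^(2). The bracketed term tends to e^(4) and the second factor to 1, so the limit is e^(4).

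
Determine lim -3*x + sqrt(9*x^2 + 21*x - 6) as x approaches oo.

7/2

An ∞ − ∞ form. Rationalising with the conjugate, the difference becomes (21x - 6) / (√(9*x^2 + 21*x - 6) + 3x).
For large x the denominator behaves like 2·3x, so the quotient tends to 21/6 = 7/2.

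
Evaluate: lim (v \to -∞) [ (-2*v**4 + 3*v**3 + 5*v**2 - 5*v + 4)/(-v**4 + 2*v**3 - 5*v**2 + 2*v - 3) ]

Numerator and denominator both have degree 4.
Dividing every term by v^4, all lower-order terms vanish and the limit is the ratio of leading coefficients, -2/(-1) = 2.

2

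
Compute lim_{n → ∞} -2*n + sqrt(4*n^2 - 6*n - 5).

-3/2

This has the form ∞ − ∞. Multiply and divide by the conjugate √(4*n^2 - 6*n - 5) + 2n.
That gives (-6n - 5) / (√(4*n^2 - 6*n - 5) + 2n).
Divide numerator and denominator by n: the limit is -6/(2·2) = -3/2.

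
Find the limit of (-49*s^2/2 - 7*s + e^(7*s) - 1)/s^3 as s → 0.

343/6

Direct substitution gives 0/0.
Apply L'Hôpital: lim (-49*s + 7*e^(7*s) - 7)/(3*s^2), still 0/0.
Apply L'Hôpital: lim (49*e^(7*s) - 49)/(6*s), still 0/0.
After 3 applications of L'Hôpital's rule the quotient is (343*e^(7*s))/(6); substituting s = 0 gives 343/6.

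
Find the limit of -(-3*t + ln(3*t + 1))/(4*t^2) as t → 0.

Direct substitution gives 0/0.
Apply L'Hôpital: lim (-3 + 3/(3*t + 1))/(-8*t), still 0/0.
After 2 applications of L'Hôpital's rule the quotient is (-9/(3*t + 1)^2)/(-8); substituting t = 0 gives 9/8.

9/8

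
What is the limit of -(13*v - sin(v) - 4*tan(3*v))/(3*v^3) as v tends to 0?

Substitution gives 0/0 (the numerator vanishes to order 3).
Expand each term to order v^3: the coefficient of v^3 in −sin(v) is 1/6 and in -4·tan(3v) is -36.
Lower-order terms cancel with the polynomial part, so the numerator is (-215/6)·v^3 + o(v^3), and the limit is (-215/6)/(-3) = 215/18.

215/18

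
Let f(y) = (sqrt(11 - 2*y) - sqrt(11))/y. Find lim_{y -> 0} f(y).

-√(11)/11

A 0/0 form; rationalise with √(11 - 2y) + √11. This collapses the numerator to -2y, leaving -2/(√(11 - 2y) + √11) → -2/(2√11) = -√(11)/11.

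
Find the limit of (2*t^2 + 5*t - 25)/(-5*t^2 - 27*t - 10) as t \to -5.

-15/23

Since t = -5 makes numerator and denominator zero, (t + 5) divides both.
Cancelling it gives (2*t - 5)/(-5*t - 2); now plug in t = -5 to get -15/23.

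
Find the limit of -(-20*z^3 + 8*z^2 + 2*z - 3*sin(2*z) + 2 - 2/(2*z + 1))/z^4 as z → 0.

Substitution gives 0/0; apply L'Hôpital's rule 4 times.
After differentiating numerator and denominator 4 times the quotient is (-48*sin(2*z) - 768/(2*z + 1)^5)/(-24); at z = 0 this is 32.

32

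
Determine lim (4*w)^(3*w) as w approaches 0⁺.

Base → 0⁺ and exponent → 0⁺: a 0^0 form.
Take logs: 3w·ln(4w). This is 0·(−∞); rewriting as ln(4w)/(1/(3w)) and applying L'Hôpital gives 0.
Hence the limit is e^0 = 1.

1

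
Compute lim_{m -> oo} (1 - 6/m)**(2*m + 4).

e^(-12)

Write it as [(1 - 6/m)^m]^(2) · (1 - 6/m)^(4). The bracketed term tends to e^(-6) and the second factor to 1, so the limit is e^(-12).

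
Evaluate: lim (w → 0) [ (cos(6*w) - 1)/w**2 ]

-18

Direct substitution gives 0/0.
Apply L'Hôpital: lim (-6*sin(6*w))/(2*w), still 0/0.
After 2 applications of L'Hôpital's rule the quotient is (-36*cos(6*w))/(2); substituting w = 0 gives -18.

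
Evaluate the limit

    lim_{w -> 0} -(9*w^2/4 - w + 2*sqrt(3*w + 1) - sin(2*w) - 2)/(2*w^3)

Substitution gives 0/0 (the numerator vanishes to order 3).
Expand each term to order w^3: the coefficient of w^3 in −sin(2w) is 4/3 and in 2·√(1 + 3w) is 27/8.
Lower-order terms cancel with the polynomial part, so the numerator is (113/24)·w^3 + o(w^3), and the limit is (113/24)/(-2) = -113/48.

-113/48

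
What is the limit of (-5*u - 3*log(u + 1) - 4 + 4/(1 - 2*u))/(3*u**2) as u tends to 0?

Substitution gives 0/0 (the numerator vanishes to order 2).
Expand each term to order u^2: the coefficient of u^2 in 4·1/(1 - 2u) is 16 and in -3·ln(1 + u) is 3/2.
Lower-order terms cancel with the polynomial part, so the numerator is (35/2)·u^2 + o(u^2), and the limit is (35/2)/(3) = 35/6.

35/6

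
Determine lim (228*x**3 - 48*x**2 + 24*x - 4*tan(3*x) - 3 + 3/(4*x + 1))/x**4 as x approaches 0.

Substitution gives 0/0; apply L'Hôpital's rule 4 times.
After differentiating numerator and denominator 4 times the quotient is (2592*tan(3*x)/cos(3*x)^2 - 7776*tan(3*x)/cos(3*x)^4 + 18432/(4*x + 1)^5)/(24); at x = 0 this is 768.

768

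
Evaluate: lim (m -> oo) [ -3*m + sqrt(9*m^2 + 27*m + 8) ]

This has the form ∞ − ∞. Multiply and divide by the conjugate √(9*m^2 + 27*m + 8) + 3m.
That gives (27m + 8) / (√(9*m^2 + 27*m + 8) + 3m).
Divide numerator and denominator by m: the limit is 27/(2·3) = 9/2.

9/2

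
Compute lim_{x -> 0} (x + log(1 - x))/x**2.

Direct substitution gives 0/0.
Apply L'Hôpital: lim (1 - 1/(1 - x))/(2*x), still 0/0.
After 2 applications of L'Hôpital's rule the quotient is (-1/(1 - x)^2)/(2); substituting x = 0 gives -1/2.

-1/2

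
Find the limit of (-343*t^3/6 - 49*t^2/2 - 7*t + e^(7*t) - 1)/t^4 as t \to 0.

Direct substitution gives 0/0.
Apply L'Hôpital: lim (-343*t^2/2 - 49*t + 7*e^(7*t) - 7)/(4*t^3), still 0/0.
Apply L'Hôpital: lim (-343*t + 49*e^(7*t) - 49)/(12*t^2), still 0/0.
Apply L'Hôpital: lim (343*e^(7*t) - 343)/(24*t), still 0/0.
After 4 applications of L'Hôpital's rule the quotient is (2401*e^(7*t))/(24); substituting t = 0 gives 2401/24.

2401/24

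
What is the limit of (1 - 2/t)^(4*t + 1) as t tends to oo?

e^(-8)

The base → 1 and the exponent → ∞: a 1^∞ form.
Take logarithms: (4t + 1)·ln(1 - 2/t). Since ln(1+u) ~ u for small u, this behaves like (4t)·(-2/t) → -8.
So the limit is e^(-8).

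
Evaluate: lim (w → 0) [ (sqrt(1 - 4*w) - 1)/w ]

Substitution gives 0/0. Multiply numerator and denominator by the conjugate √(1 - 4w) + √1.
The numerator becomes (1 - 4w) − 1 = -4w, so the expression simplifies to -4/(√(1 - 4w) + √1).
Letting w → 0 gives -4/(2√1) = -2.

-2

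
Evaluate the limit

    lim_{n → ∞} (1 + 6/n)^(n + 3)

e^(6)

Write it as [(1 + 6/n)^n]^(1) · (1 + 6/n)^(3). The bracketed term tends to e^(6) and the second factor to 1, so the limit is e^(6).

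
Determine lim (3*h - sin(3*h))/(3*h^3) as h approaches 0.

Direct substitution gives 0/0.
Apply L'Hôpital: lim (3 - 3*cos(3*h))/(9*h^2), still 0/0.
Apply L'Hôpital: lim (9*sin(3*h))/(18*h), still 0/0.
After 3 applications of L'Hôpital's rule the quotient is (27*cos(3*h))/(18); substituting h = 0 gives 3/2.

3/2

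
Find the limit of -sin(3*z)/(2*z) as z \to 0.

-3/2

Substitution gives 0/0.
Write it as (3/(-2))·sin(3z)/(3z); since sin(u)/u → 1, the limit is -3/2.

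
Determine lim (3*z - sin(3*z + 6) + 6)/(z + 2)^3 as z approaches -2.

Direct substitution gives 0/0.
Apply L'Hôpital: lim (3 - 3*cos(3*z + 6))/(3*(z + 2)^2), still 0/0.
Apply L'Hôpital: lim (9*sin(3*z + 6))/(6*z + 12), still 0/0.
After 3 applications of L'Hôpital's rule the quotient is (27*cos(3*z + 6))/(6); substituting z = -2 gives 9/2.

9/2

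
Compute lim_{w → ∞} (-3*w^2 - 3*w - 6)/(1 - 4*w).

The numerator has higher degree (2 > 1); the quotient behaves like (-3/(-4))·w^1 for large |w|.
As w → +∞ this diverges to ∞.

∞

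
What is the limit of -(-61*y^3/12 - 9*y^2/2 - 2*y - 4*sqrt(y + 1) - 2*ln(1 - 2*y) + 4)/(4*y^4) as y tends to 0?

Substitution gives 0/0 (the numerator vanishes to order 4).
Expand each term to order y^4: the coefficient of y^4 in -4·√(1 + y) is 5/32 and in -2·ln(1 - 2y) is 8.
Lower-order terms cancel with the polynomial part, so the numerator is (261/32)·y^4 + o(y^4), and the limit is (261/32)/(-4) = -261/128.

-261/128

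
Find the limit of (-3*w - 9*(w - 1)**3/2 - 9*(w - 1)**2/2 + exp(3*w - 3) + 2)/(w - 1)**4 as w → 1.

Direct substitution gives 0/0.
Apply L'Hôpital: lim (-9*w - 27*(w - 1)^2/2 + 3*e^(3*w - 3) + 6)/(4*(w - 1)^3), still 0/0.
Apply L'Hôpital: lim (-27*w + 9*e^(3*w - 3) + 18)/(12*(w - 1)^2), still 0/0.
Apply L'Hôpital: lim (27*e^(3*w - 3) - 27)/(24*w - 24), still 0/0.
After 4 applications of L'Hôpital's rule the quotient is (81*e^(3*w - 3))/(24); substituting w = 1 gives 27/8.

27/8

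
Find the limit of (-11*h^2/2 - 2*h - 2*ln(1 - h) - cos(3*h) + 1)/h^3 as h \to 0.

2/3

Substitution gives 0/0; apply L'Hôpital's rule 3 times.
After differentiating numerator and denominator 3 times the quotient is (-27*sin(3*h) - 4/(h - 1)^3)/(6); at h = 0 this is 2/3.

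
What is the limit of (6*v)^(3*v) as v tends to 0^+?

1

Base → 0⁺ and exponent → 0⁺: a 0^0 form.
Take logs: 3v·ln(6v). This is 0·(−∞); rewriting as ln(6v)/(1/(3v)) and applying L'Hôpital gives 0.
Hence the limit is e^0 = 1.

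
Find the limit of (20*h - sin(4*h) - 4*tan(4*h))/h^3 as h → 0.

-224/3

Substitution gives 0/0 (the numerator vanishes to order 3).
Expand each term to order h^3: the coefficient of h^3 in −sin(4h) is 32/3 and in -4·tan(4h) is -256/3.
Lower-order terms cancel with the polynomial part, so the numerator is (-224/3)·h^3 + o(h^3), and the limit is (-224/3)/(1) = -224/3.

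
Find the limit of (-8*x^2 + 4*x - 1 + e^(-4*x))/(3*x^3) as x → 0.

Direct substitution gives 0/0.
Apply L'Hôpital: lim (-16*x + 4 - 4*e^(-4*x))/(9*x^2), still 0/0.
Apply L'Hôpital: lim (-16 + 16*e^(-4*x))/(18*x), still 0/0.
After 3 applications of L'Hôpital's rule the quotient is (-64*e^(-4*x))/(18); substituting x = 0 gives -32/9.

-32/9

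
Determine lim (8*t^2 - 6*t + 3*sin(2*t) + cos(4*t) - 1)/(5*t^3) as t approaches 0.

-4/5

Substitution gives 0/0 (the numerator vanishes to order 3).
Expand each term to order t^3: the coefficient of t^3 in 3·sin(2t) is -4 and in cos(4t) is 0.
Lower-order terms cancel with the polynomial part, so the numerator is (-4)·t^3 + o(t^3), and the limit is (-4)/(5) = -4/5.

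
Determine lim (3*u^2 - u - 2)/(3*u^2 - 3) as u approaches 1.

Direct substitution gives 0/0, so factor. Both numerator and denominator have (u - 1) as a factor.
After cancelling, the expression reduces to (3*u + 2)/(3*u + 3).
Substituting u = 1 gives 5/6.

5/6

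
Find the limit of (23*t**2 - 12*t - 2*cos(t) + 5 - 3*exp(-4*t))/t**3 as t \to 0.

Substitution gives 0/0; apply L'Hôpital's rule 3 times.
After differentiating numerator and denominator 3 times the quotient is (-2*sin(t) + 192*e^(-4*t))/(6); at t = 0 this is 32.

32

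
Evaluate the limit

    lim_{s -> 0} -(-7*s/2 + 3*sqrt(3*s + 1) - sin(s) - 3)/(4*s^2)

27/32

Substitution gives 0/0 (the numerator vanishes to order 2).
Expand each term to order s^2: the coefficient of s^2 in 3·√(1 + 3s) is -27/8 and in −sin(s) is 0.
Lower-order terms cancel with the polynomial part, so the numerator is (-27/8)·s^2 + o(s^2), and the limit is (-27/8)/(-4) = 27/32.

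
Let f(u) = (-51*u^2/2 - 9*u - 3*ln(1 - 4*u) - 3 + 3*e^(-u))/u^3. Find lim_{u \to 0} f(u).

127/2

Substitution gives 0/0 (the numerator vanishes to order 3).
Expand each term to order u^3: the coefficient of u^3 in 3·e^(-u) is -1/2 and in -3·ln(1 - 4u) is 64.
Lower-order terms cancel with the polynomial part, so the numerator is (127/2)·u^3 + o(u^3), and the limit is (127/2)/(1) = 127/2.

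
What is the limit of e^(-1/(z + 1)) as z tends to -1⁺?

As z → -1⁺, -1/(z + 1) → −∞, so e^(-1/(z + 1)) → 0.

0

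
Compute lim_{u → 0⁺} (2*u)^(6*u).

1

Base → 0⁺ and exponent → 0⁺: a 0^0 form.
Take logs: 6u·ln(2u). This is 0·(−∞); rewriting as ln(2u)/(1/(6u)) and applying L'Hôpital gives 0.
Hence the limit is e^0 = 1.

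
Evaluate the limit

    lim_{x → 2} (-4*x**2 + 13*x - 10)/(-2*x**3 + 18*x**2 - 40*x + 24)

At x = 2 both the top and bottom vanish — a removable singularity. Factoring out (x - 2) from each leaves (5 - 4*x)/(-2*x^2 + 14*x - 12), which at x = 2 equals -3/8.

-3/8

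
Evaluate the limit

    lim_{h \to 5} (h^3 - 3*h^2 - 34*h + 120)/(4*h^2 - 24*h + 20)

Direct substitution gives 0/0, so factor. Both numerator and denominator have (h - 5) as a factor.
After cancelling, the expression reduces to (h^2 + 2*h - 24)/(4*h - 4).
Substituting h = 5 gives 11/16.

11/16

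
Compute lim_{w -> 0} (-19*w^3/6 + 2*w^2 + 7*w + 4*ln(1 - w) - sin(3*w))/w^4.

-1

Substitution gives 0/0; apply L'Hôpital's rule 4 times.
After differentiating numerator and denominator 4 times the quotient is (-81*sin(3*w) - 24/(w - 1)^4)/(24); at w = 0 this is -1.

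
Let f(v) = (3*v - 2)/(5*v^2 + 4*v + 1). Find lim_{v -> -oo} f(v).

The denominator has degree 2 and the numerator degree 1. Dividing numerator and denominator by v^2 sends every term to 0 except the leading denominator term, so the limit is 0.

0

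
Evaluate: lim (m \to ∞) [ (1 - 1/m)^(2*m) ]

Let L be the limit and take ln: ln L = lim (2m)·ln(1 - 1/m) = lim (2m)·(-1/m + O(1/m²)) = -2.
Hence L = e^(-2).

e^(-2)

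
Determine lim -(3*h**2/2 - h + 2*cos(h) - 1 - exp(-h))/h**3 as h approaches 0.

Substitution gives 0/0; apply L'Hôpital's rule 3 times.
After differentiating numerator and denominator 3 times the quotient is (2*sin(h) + e^(-h))/(-6); at h = 0 this is -1/6.

-1/6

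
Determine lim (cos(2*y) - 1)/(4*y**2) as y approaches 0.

Direct substitution gives 0/0.
Apply L'Hôpital: lim (-2*sin(2*y))/(8*y), still 0/0.
After 2 applications of L'Hôpital's rule the quotient is (-4*cos(2*y))/(8); substituting y = 0 gives -1/2.

-1/2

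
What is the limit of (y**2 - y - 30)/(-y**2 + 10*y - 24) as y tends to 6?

Since y = 6 makes numerator and denominator zero, (y - 6) divides both.
Cancelling it gives (y + 5)/(4 - y); now plug in y = 6 to get -11/2.

-11/2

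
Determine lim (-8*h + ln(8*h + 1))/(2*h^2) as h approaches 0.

Direct substitution gives 0/0.
Apply L'Hôpital: lim (-8 + 8/(8*h + 1))/(4*h), still 0/0.
After 2 applications of L'Hôpital's rule the quotient is (-64/(8*h + 1)^2)/(4); substituting h = 0 gives -16.

-16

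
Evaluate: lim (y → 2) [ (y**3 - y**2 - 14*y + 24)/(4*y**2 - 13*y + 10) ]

-2

At y = 2 both the top and bottom vanish — a removable singularity. Factoring out (y - 2) from each leaves (y^2 + y - 12)/(4*y - 5), which at y = 2 equals -2.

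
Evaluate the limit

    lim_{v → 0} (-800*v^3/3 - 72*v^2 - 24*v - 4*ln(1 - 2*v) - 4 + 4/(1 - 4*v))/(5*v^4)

208

Substitution gives 0/0 (the numerator vanishes to order 4).
Expand each term to order v^4: the coefficient of v^4 in -4·ln(1 - 2v) is 16 and in 4·1/(1 - 4v) is 1024.
Lower-order terms cancel with the polynomial part, so the numerator is (1040)·v^4 + o(v^4), and the limit is (1040)/(5) = 208.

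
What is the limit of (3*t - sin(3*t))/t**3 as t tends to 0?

Direct substitution gives 0/0.
Apply L'Hôpital: lim (3 - 3*cos(3*t))/(3*t^2), still 0/0.
Apply L'Hôpital: lim (9*sin(3*t))/(6*t), still 0/0.
After 3 applications of L'Hôpital's rule the quotient is (27*cos(3*t))/(6); substituting t = 0 gives 9/2.

9/2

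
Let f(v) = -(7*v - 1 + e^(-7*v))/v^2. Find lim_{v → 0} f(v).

Direct substitution gives 0/0.
Apply L'Hôpital: lim (7 - 7*e^(-7*v))/(-2*v), still 0/0.
After 2 applications of L'Hôpital's rule the quotient is (49*e^(-7*v))/(-2); substituting v = 0 gives -49/2.

-49/2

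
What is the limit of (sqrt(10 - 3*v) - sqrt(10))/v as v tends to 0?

Substitution gives 0/0. Multiply numerator and denominator by the conjugate √(10 - 3v) + √10.
The numerator becomes (10 - 3v) − 10 = -3v, so the expression simplifies to -3/(√(10 - 3v) + √10).
Letting v → 0 gives -3/(2√10) = -3*√(10)/20.

-3*√(10)/20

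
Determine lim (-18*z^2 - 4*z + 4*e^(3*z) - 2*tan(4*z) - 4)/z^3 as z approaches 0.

Substitution gives 0/0; apply L'Hôpital's rule 3 times.
After differentiating numerator and denominator 3 times the quotient is (108*e^(3*z) - 768*tan(4*z)^4 - 1024*tan(4*z)^2 - 256)/(6); at z = 0 this is -74/3.

-74/3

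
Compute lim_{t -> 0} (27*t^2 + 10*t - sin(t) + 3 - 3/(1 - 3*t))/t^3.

-485/6

Substitution gives 0/0; apply L'Hôpital's rule 3 times.
After differentiating numerator and denominator 3 times the quotient is (cos(t) - 486/(3*t - 1)^4)/(6); at t = 0 this is -485/6.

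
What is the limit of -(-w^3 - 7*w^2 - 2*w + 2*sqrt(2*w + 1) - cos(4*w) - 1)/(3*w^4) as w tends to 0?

Substitution gives 0/0 (the numerator vanishes to order 4).
Expand each term to order w^4: the coefficient of w^4 in 2·√(1 + 2w) is -5/4 and in −cos(4w) is -32/3.
Lower-order terms cancel with the polynomial part, so the numerator is (-143/12)·w^4 + o(w^4), and the limit is (-143/12)/(-3) = 143/36.

143/36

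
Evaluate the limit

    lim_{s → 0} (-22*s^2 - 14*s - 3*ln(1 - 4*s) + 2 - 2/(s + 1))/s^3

66

Substitution gives 0/0; apply L'Hôpital's rule 3 times.
After differentiating numerator and denominator 3 times the quotient is (-384/(4*s - 1)^3 + 12/(s + 1)^4)/(6); at s = 0 this is 66.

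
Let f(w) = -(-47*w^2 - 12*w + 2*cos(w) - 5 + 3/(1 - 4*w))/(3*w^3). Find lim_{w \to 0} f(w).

-64

Substitution gives 0/0 (the numerator vanishes to order 3).
Expand each term to order w^3: the coefficient of w^3 in 2·cos(w) is 0 and in 3·1/(1 - 4w) is 192.
Lower-order terms cancel with the polynomial part, so the numerator is (192)·w^3 + o(w^3), and the limit is (192)/(-3) = -64.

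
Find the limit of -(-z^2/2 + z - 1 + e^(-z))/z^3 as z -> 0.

Direct substitution gives 0/0.
Apply L'Hôpital: lim (-z + 1 - e^(-z))/(-3*z^2), still 0/0.
Apply L'Hôpital: lim (-1 + e^(-z))/(-6*z), still 0/0.
After 3 applications of L'Hôpital's rule the quotient is (-e^(-z))/(-6); substituting z = 0 gives 1/6.

1/6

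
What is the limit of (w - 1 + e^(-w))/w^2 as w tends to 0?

1/2

Direct substitution gives 0/0.
Apply L'Hôpital: lim (1 - e^(-w))/(2*w), still 0/0.
After 2 applications of L'Hôpital's rule the quotient is (e^(-w))/(2); substituting w = 0 gives 1/2.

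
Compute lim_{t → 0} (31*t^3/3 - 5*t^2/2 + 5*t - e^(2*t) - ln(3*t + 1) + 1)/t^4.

Substitution gives 0/0 (the numerator vanishes to order 4).
Expand each term to order t^4: the coefficient of t^4 in −ln(1 + 3t) is 81/4 and in −e^(2t) is -2/3.
Lower-order terms cancel with the polynomial part, so the numerator is (235/12)·t^4 + o(t^4), and the limit is (235/12)/(1) = 235/12.

235/12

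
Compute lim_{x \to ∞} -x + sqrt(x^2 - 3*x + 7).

This has the form ∞ − ∞. Multiply and divide by the conjugate √(x^2 - 3*x + 7) + x.
That gives (-3x + 7) / (√(x^2 - 3*x + 7) + x).
Divide numerator and denominator by x: the limit is -3/(2·1) = -3/2.

-3/2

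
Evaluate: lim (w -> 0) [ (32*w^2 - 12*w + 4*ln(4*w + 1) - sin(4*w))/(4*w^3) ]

24

Substitution gives 0/0 (the numerator vanishes to order 3).
Expand each term to order w^3: the coefficient of w^3 in −sin(4w) is 32/3 and in 4·ln(1 + 4w) is 256/3.
Lower-order terms cancel with the polynomial part, so the numerator is (96)·w^3 + o(w^3), and the limit is (96)/(4) = 24.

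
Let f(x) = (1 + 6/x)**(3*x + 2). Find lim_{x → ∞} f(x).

The base → 1 and the exponent → ∞: a 1^∞ form.
Take logarithms: (3x + 2)·ln(1 + 6/x). Since ln(1+u) ~ u for small u, this behaves like (3x)·(6/x) → 18.
So the limit is e^(18).

e^(18)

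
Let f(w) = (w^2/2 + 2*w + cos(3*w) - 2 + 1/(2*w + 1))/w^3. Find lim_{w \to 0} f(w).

-8

Substitution gives 0/0; apply L'Hôpital's rule 3 times.
After differentiating numerator and denominator 3 times the quotient is (27*sin(3*w) - 48/(2*w + 1)^4)/(6); at w = 0 this is -8.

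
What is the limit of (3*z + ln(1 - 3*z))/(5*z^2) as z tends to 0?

-9/10

Direct substitution gives 0/0.
Apply L'Hôpital: lim (3 - 3/(1 - 3*z))/(10*z), still 0/0.
After 2 applications of L'Hôpital's rule the quotient is (-9/(1 - 3*z)^2)/(10); substituting z = 0 gives -9/10.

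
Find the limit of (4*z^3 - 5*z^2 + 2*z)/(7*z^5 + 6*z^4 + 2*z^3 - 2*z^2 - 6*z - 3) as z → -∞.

0

The denominator has degree 5 and the numerator degree 3. Dividing numerator and denominator by z^5 sends every term to 0 except the leading denominator term, so the limit is 0.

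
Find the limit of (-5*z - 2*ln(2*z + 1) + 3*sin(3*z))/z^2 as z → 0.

Substitution gives 0/0; apply L'Hôpital's rule 2 times.
After differentiating numerator and denominator 2 times the quotient is (-27*sin(3*z) + 8/(2*z + 1)^2)/(2); at z = 0 this is 4.

4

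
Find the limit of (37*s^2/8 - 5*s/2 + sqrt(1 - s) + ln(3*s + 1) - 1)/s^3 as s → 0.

Substitution gives 0/0; apply L'Hôpital's rule 3 times.
After differentiating numerator and denominator 3 times the quotient is (54/(3*s + 1)^3 - 3/(8*(1 - s)^(5/2)))/(6); at s = 0 this is 143/16.

143/16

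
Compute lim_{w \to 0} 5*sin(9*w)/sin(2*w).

45/2

Substitution gives 0/0.
Divide numerator and denominator by w: sin(9w)/w → 9 and sin(2w)/w → 2, so the limit is 5·9/2 = 45/2.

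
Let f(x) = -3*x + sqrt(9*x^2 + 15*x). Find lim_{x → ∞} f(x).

An ∞ − ∞ form. Rationalising with the conjugate, the difference becomes (15x) / (√(9*x^2 + 15*x) + 3x).
For large x the denominator behaves like 2·3x, so the quotient tends to 15/6 = 5/2.

5/2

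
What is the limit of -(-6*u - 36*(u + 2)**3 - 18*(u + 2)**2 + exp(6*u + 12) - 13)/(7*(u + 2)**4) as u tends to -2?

-54/7

Direct substitution gives 0/0.
Apply L'Hôpital: lim (-36*u - 108*(u + 2)^2 + 6*e^(6*u + 12) - 78)/(-28*(u + 2)^3), still 0/0.
Apply L'Hôpital: lim (-216*u + 36*e^(6*u + 12) - 468)/(-84*(u + 2)^2), still 0/0.
Apply L'Hôpital: lim (216*e^(6*u + 12) - 216)/(-168*u - 336), still 0/0.
After 4 applications of L'Hôpital's rule the quotient is (1296*e^(6*u + 12))/(-168); substituting u = -2 gives -54/7.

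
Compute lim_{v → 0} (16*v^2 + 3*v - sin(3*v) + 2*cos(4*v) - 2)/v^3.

Substitution gives 0/0 (the numerator vanishes to order 3).
Expand each term to order v^3: the coefficient of v^3 in 2·cos(4v) is 0 and in −sin(3v) is 9/2.
Lower-order terms cancel with the polynomial part, so the numerator is (9/2)·v^3 + o(v^3), and the limit is (9/2)/(1) = 9/2.

9/2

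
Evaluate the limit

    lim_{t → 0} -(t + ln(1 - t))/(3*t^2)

Direct substitution gives 0/0.
Apply L'Hôpital: lim (1 - 1/(1 - t))/(-6*t), still 0/0.
After 2 applications of L'Hôpital's rule the quotient is (-1/(1 - t)^2)/(-6); substituting t = 0 gives 1/6.

1/6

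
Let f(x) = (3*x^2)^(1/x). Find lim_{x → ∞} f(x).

Base → ∞ and exponent → 0: an ∞^0 form.
Take logs: (1/x)·ln(3·x^2) = (ln 3 + 2·ln x)/x → 0.
So the limit is e^0 = 1.

1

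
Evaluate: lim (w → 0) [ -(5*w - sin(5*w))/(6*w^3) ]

Direct substitution gives 0/0.
Apply L'Hôpital: lim (5 - 5*cos(5*w))/(-18*w^2), still 0/0.
Apply L'Hôpital: lim (25*sin(5*w))/(-36*w), still 0/0.
After 3 applications of L'Hôpital's rule the quotient is (125*cos(5*w))/(-36); substituting w = 0 gives -125/36.

-125/36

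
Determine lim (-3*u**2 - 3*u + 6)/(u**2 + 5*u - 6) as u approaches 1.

Since u = 1 makes numerator and denominator zero, (u - 1) divides both.
Cancelling it gives (-3*u - 6)/(u + 6); now plug in u = 1 to get -9/7.

-9/7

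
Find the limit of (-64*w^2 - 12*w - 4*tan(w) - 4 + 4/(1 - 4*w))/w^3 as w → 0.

Substitution gives 0/0; apply L'Hôpital's rule 3 times.
After differentiating numerator and denominator 3 times the quotient is (16/cos(w)^2 - 24/cos(w)^4 + 1536/(4*w - 1)^4)/(6); at w = 0 this is 764/3.

764/3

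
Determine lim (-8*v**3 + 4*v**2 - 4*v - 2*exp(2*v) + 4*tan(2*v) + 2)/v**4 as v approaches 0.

Substitution gives 0/0; apply L'Hôpital's rule 4 times.
After differentiating numerator and denominator 4 times the quotient is (-32*e^(2*v) + 1536*tan(2*v)^5 + 2560*tan(2*v)^3 + 1024*tan(2*v))/(24); at v = 0 this is -4/3.

-4/3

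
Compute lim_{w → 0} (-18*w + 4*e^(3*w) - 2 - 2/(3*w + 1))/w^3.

Substitution gives 0/0 (the numerator vanishes to order 3).
Expand each term to order w^3: the coefficient of w^3 in 4·e^(3w) is 18 and in -2·1/(1 + 3w) is 54.
Lower-order terms cancel with the polynomial part, so the numerator is (72)·w^3 + o(w^3), and the limit is (72)/(1) = 72.

72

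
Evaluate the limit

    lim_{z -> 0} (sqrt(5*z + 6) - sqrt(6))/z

A 0/0 form; rationalise with √(6 + 5z) + √6. This collapses the numerator to 5z, leaving 5/(√(6 + 5z) + √6) → 5/(2√6) = 5*√(6)/12.

5*√(6)/12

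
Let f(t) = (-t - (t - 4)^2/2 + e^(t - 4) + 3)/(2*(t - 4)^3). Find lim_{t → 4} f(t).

Direct substitution gives 0/0.
Apply L'Hôpital: lim (-t + e^(t - 4) + 3)/(6*(t - 4)^2), still 0/0.
Apply L'Hôpital: lim (e^(t - 4) - 1)/(12*t - 48), still 0/0.
After 3 applications of L'Hôpital's rule the quotient is (e^(t - 4))/(12); substituting t = 4 gives 1/12.

1/12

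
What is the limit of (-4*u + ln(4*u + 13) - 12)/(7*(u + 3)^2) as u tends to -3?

-8/7

Direct substitution gives 0/0.
Apply L'Hôpital: lim (-4 + 4/(4*u + 13))/(14*u + 42), still 0/0.
After 2 applications of L'Hôpital's rule the quotient is (-16/(4*u + 13)^2)/(14); substituting u = -3 gives -8/7.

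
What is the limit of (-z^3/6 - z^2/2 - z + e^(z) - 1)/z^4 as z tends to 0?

Direct substitution gives 0/0.
Apply L'Hôpital: lim (-z^2/2 - z + e^(z) - 1)/(4*z^3), still 0/0.
Apply L'Hôpital: lim (-z + e^(z) - 1)/(12*z^2), still 0/0.
Apply L'Hôpital: lim (e^(z) - 1)/(24*z), still 0/0.
After 4 applications of L'Hôpital's rule the quotient is (e^(z))/(24); substituting z = 0 gives 1/24.

1/24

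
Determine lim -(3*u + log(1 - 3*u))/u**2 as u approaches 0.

Direct substitution gives 0/0.
Apply L'Hôpital: lim (3 - 3/(1 - 3*u))/(-2*u), still 0/0.
After 2 applications of L'Hôpital's rule the quotient is (-9/(1 - 3*u)^2)/(-2); substituting u = 0 gives 9/2.

9/2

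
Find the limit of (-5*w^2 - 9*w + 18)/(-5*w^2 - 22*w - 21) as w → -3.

At w = -3 both the top and bottom vanish — a removable singularity. Factoring out (w + 3) from each leaves (6 - 5*w)/(-5*w - 7), which at w = -3 equals 21/8.

21/8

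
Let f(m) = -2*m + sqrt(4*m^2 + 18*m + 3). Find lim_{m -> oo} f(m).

An ∞ − ∞ form. Rationalising with the conjugate, the difference becomes (18m + 3) / (√(4*m^2 + 18*m + 3) + 2m).
For large m the denominator behaves like 2·2m, so the quotient tends to 18/4 = 9/2.

9/2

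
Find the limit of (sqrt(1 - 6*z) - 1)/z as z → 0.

-3

Substitution gives 0/0. Multiply numerator and denominator by the conjugate √(1 - 6z) + √1.
The numerator becomes (1 - 6z) − 1 = -6z, so the expression simplifies to -6/(√(1 - 6z) + √1).
Letting z → 0 gives -6/(2√1) = -3.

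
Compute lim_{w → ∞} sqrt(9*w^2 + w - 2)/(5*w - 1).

For large |w|, √(9*w^2 + w - 2) ≈ √9·|w| and the denominator ≈ 5w.
Since w → +∞, |w| = w, giving √9/(5) = 3/5.

3/5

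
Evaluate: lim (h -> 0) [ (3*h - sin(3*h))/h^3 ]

Direct substitution gives 0/0.
Apply L'Hôpital: lim (3 - 3*cos(3*h))/(3*h^2), still 0/0.
Apply L'Hôpital: lim (9*sin(3*h))/(6*h), still 0/0.
After 3 applications of L'Hôpital's rule the quotient is (27*cos(3*h))/(6); substituting h = 0 gives 9/2.

9/2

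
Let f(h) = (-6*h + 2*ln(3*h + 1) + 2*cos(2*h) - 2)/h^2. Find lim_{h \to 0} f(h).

Substitution gives 0/0 (the numerator vanishes to order 2).
Expand each term to order h^2: the coefficient of h^2 in 2·ln(1 + 3h) is -9 and in 2·cos(2h) is -4.
Lower-order terms cancel with the polynomial part, so the numerator is (-13)·h^2 + o(h^2), and the limit is (-13)/(1) = -13.

-13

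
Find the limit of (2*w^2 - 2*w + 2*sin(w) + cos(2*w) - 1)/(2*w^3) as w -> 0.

-1/6

Substitution gives 0/0 (the numerator vanishes to order 3).
Expand each term to order w^3: the coefficient of w^3 in cos(2w) is 0 and in 2·sin(w) is -1/3.
Lower-order terms cancel with the polynomial part, so the numerator is (-1/3)·w^3 + o(w^3), and the limit is (-1/3)/(2) = -1/6.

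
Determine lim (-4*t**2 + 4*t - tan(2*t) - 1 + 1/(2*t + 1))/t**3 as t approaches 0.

-32/3

Substitution gives 0/0; apply L'Hôpital's rule 3 times.
After differentiating numerator and denominator 3 times the quotient is (-32*tan(2*t)^2/cos(2*t)^2 - 16/cos(2*t)^4 - 48/(2*t + 1)^4)/(6); at t = 0 this is -32/3.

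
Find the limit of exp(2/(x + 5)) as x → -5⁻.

As x → -5⁻, 2/(x + 5) → −∞, so e^(2/(x + 5)) → 0.

0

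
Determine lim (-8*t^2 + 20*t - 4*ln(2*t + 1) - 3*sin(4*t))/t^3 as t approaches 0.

Substitution gives 0/0 (the numerator vanishes to order 3).
Expand each term to order t^3: the coefficient of t^3 in -3·sin(4t) is 32 and in -4·ln(1 + 2t) is -32/3.
Lower-order terms cancel with the polynomial part, so the numerator is (64/3)·t^3 + o(t^3), and the limit is (64/3)/(1) = 64/3.

64/3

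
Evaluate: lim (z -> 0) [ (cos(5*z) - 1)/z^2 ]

-25/2

Direct substitution gives 0/0.
Apply L'Hôpital: lim (-5*sin(5*z))/(2*z), still 0/0.
After 2 applications of L'Hôpital's rule the quotient is (-25*cos(5*z))/(2); substituting z = 0 gives -25/2.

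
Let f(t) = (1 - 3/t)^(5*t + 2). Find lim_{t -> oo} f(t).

e^(-15)

Write it as [(1 - 3/t)^t]^(5) · (1 - 3/t)^(2). The bracketed term tends to e^(-3) and the second factor to 1, so the limit is e^(-15).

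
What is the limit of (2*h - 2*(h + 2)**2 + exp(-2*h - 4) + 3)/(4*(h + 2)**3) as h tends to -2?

Direct substitution gives 0/0.
Apply L'Hôpital: lim (-4*h - 2*e^(-2*h - 4) - 6)/(12*(h + 2)^2), still 0/0.
Apply L'Hôpital: lim (4*e^(-2*h - 4) - 4)/(24*h + 48), still 0/0.
After 3 applications of L'Hôpital's rule the quotient is (-8*e^(-2*h - 4))/(24); substituting h = -2 gives -1/3.

-1/3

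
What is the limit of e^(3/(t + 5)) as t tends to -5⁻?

0

As t → -5⁻, 3/(t + 5) → −∞, so e^(3/(t + 5)) → 0.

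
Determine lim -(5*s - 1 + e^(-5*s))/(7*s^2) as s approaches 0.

Direct substitution gives 0/0.
Apply L'Hôpital: lim (5 - 5*e^(-5*s))/(-14*s), still 0/0.
After 2 applications of L'Hôpital's rule the quotient is (25*e^(-5*s))/(-14); substituting s = 0 gives -25/14.

-25/14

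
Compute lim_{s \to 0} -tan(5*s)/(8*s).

Substitution gives 0/0.
Since tan(u)/u → 1 as u → 0, tan(5s)/(5s) → 1 and the limit is 5/(-8) = -5/8.

-5/8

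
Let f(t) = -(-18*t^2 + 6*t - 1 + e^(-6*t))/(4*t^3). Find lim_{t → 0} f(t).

9

Direct substitution gives 0/0.
Apply L'Hôpital: lim (-36*t + 6 - 6*e^(-6*t))/(-12*t^2), still 0/0.
Apply L'Hôpital: lim (-36 + 36*e^(-6*t))/(-24*t), still 0/0.
After 3 applications of L'Hôpital's rule the quotient is (-216*e^(-6*t))/(-24); substituting t = 0 gives 9.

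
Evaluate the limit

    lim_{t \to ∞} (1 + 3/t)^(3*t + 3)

Let L be the limit and take ln: ln L = lim (3t + 3)·ln(1 + 3/t) = lim (3t + 3)·(3/t + O(1/t²)) = 9.
Hence L = e^(9).

e^(9)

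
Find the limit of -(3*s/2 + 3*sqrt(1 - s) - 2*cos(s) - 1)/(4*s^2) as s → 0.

-5/32

Substitution gives 0/0; apply L'Hôpital's rule 2 times.
After differentiating numerator and denominator 2 times the quotient is (2*cos(s) - 3/(4*(1 - s)^(3/2)))/(-8); at s = 0 this is -5/32.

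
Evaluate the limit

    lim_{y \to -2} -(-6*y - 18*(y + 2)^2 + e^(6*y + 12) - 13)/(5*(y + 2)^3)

-36/5

Direct substitution gives 0/0.
Apply L'Hôpital: lim (-36*y + 6*e^(6*y + 12) - 78)/(-15*(y + 2)^2), still 0/0.
Apply L'Hôpital: lim (36*e^(6*y + 12) - 36)/(-30*y - 60), still 0/0.
After 3 applications of L'Hôpital's rule the quotient is (216*e^(6*y + 12))/(-30); substituting y = -2 gives -36/5.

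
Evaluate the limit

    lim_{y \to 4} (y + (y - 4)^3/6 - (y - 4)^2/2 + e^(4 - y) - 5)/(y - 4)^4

Direct substitution gives 0/0.
Apply L'Hôpital: lim (-y + (y - 4)^2/2 - e^(4 - y) + 5)/(4*(y - 4)^3), still 0/0.
Apply L'Hôpital: lim (y + e^(4 - y) - 5)/(12*(y - 4)^2), still 0/0.
Apply L'Hôpital: lim (1 - e^(4 - y))/(24*y - 96), still 0/0.
After 4 applications of L'Hôpital's rule the quotient is (e^(4 - y))/(24); substituting y = 4 gives 1/24.

1/24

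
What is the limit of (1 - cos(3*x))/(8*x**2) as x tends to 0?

9/16

Substitution gives 0/0.
Use (1 − cos u)/u² → 1/2 with u = 3x: the limit is 3²/(2·8) = 9/16.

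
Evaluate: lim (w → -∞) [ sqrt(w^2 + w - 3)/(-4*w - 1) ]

1/4

For large |w|, √(w^2 + w - 3) ≈ √1·|w| and the denominator ≈ -4w.
Since w → −∞, |w| = −w, giving −√1/(-4) = 1/4.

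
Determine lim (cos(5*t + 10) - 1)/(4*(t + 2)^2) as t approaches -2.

Direct substitution gives 0/0.
Apply L'Hôpital: lim (-5*sin(5*t + 10))/(8*t + 16), still 0/0.
After 2 applications of L'Hôpital's rule the quotient is (-25*cos(5*t + 10))/(8); substituting t = -2 gives -25/8.

-25/8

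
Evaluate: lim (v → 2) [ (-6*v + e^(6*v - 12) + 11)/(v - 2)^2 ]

Direct substitution gives 0/0.
Apply L'Hôpital: lim (6*e^(6*v - 12) - 6)/(2*v - 4), still 0/0.
After 2 applications of L'Hôpital's rule the quotient is (36*e^(6*v - 12))/(2); substituting v = 2 gives 18.

18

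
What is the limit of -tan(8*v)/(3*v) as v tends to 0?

-8/3

Substitution gives 0/0.
Since tan(u)/u → 1 as u → 0, tan(8v)/(8v) → 1 and the limit is 8/(-3) = -8/3.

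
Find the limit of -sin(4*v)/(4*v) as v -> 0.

Substitution gives 0/0.
Write it as (4/(-4))·sin(4v)/(4v); since sin(u)/u → 1, the limit is -1.

-1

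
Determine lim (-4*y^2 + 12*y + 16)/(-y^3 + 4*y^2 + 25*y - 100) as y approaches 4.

-20/9

At y = 4 both the top and bottom vanish — a removable singularity. Factoring out (y - 4) from each leaves (-4*y - 4)/(25 - y^2), which at y = 4 equals -20/9.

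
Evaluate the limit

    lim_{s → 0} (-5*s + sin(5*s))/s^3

-125/6

Direct substitution gives 0/0.
Apply L'Hôpital: lim (5*cos(5*s) - 5)/(3*s^2), still 0/0.
Apply L'Hôpital: lim (-25*sin(5*s))/(6*s), still 0/0.
After 3 applications of L'Hôpital's rule the quotient is (-125*cos(5*s))/(6); substituting s = 0 gives -125/6.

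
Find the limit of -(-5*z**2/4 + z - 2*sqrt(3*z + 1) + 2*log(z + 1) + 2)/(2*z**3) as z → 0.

Substitution gives 0/0 (the numerator vanishes to order 3).
Expand each term to order z^3: the coefficient of z^3 in -2·√(1 + 3z) is -27/8 and in 2·ln(1 + z) is 2/3.
Lower-order terms cancel with the polynomial part, so the numerator is (-65/24)·z^3 + o(z^3), and the limit is (-65/24)/(-2) = 65/48.

65/48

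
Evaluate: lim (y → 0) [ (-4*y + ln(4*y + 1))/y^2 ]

Direct substitution gives 0/0.
Apply L'Hôpital: lim (-4 + 4/(4*y + 1))/(2*y), still 0/0.
After 2 applications of L'Hôpital's rule the quotient is (-16/(4*y + 1)^2)/(2); substituting y = 0 gives -8.

-8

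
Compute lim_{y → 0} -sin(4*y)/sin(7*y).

Substitution gives 0/0.
Divide numerator and denominator by y: sin(4y)/y → 4 and sin(7y)/y → 7, so the limit is -1·4/7 = -4/7.

-4/7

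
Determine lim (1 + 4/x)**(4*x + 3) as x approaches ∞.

The base → 1 and the exponent → ∞: a 1^∞ form.
Take logarithms: (4x + 3)·ln(1 + 4/x). Since ln(1+u) ~ u for small u, this behaves like (4x)·(4/x) → 16.
So the limit is e^(16).

e^(16)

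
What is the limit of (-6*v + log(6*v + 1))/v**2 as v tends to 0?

Direct substitution gives 0/0.
Apply L'Hôpital: lim (-6 + 6/(6*v + 1))/(2*v), still 0/0.
After 2 applications of L'Hôpital's rule the quotient is (-36/(6*v + 1)^2)/(2); substituting v = 0 gives -18.

-18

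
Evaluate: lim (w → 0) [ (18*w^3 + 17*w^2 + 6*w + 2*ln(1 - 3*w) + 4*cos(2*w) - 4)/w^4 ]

-227/6

Substitution gives 0/0 (the numerator vanishes to order 4).
Expand each term to order w^4: the coefficient of w^4 in 4·cos(2w) is 8/3 and in 2·ln(1 - 3w) is -81/2.
Lower-order terms cancel with the polynomial part, so the numerator is (-227/6)·w^4 + o(w^4), and the limit is (-227/6)/(1) = -227/6.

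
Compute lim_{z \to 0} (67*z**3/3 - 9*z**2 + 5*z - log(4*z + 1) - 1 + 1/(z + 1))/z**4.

65

Substitution gives 0/0 (the numerator vanishes to order 4).
Expand each term to order z^4: the coefficient of z^4 in −ln(1 + 4z) is 64 and in 1/(1 + z) is 1.
Lower-order terms cancel with the polynomial part, so the numerator is (65)·z^4 + o(z^4), and the limit is (65)/(1) = 65.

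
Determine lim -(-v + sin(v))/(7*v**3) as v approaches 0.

1/42

Direct substitution gives 0/0.
Apply L'Hôpital: lim (cos(v) - 1)/(-21*v^2), still 0/0.
Apply L'Hôpital: lim (-sin(v))/(-42*v), still 0/0.
After 3 applications of L'Hôpital's rule the quotient is (-cos(v))/(-42); substituting v = 0 gives 1/42.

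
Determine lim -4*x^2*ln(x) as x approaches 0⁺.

This is a 0·(−∞) form. Rewrite as -4·ln(x) / x^(−2) and apply L'Hôpital:
the derivative quotient is -4·(1/x) / (−2·x^(−3)) = (4/2)·x^2 → 0.

0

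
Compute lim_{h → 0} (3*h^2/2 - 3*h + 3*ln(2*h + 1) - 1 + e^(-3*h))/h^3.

Substitution gives 0/0; apply L'Hôpital's rule 3 times.
After differentiating numerator and denominator 3 times the quotient is (-27*e^(-3*h) + 48/(2*h + 1)^3)/(6); at h = 0 this is 7/2.

7/2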